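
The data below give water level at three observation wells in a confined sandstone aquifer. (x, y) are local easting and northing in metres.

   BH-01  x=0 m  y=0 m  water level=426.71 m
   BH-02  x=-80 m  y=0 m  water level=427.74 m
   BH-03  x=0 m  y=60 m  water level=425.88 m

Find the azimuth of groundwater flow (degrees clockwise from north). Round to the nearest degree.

043°

∂h/∂x = (427.74 − 426.71) / (-80 − 0) = -0.01288
∂h/∂y = (425.88 − 426.71) / (60 − 0) = -0.01383
Flow direction (−∇h) has components (+0.01288 E, +0.01383 N).
Azimuth = atan2(E, N) = atan2(+0.01288, +0.01383) = 42.9° ≈ 043°.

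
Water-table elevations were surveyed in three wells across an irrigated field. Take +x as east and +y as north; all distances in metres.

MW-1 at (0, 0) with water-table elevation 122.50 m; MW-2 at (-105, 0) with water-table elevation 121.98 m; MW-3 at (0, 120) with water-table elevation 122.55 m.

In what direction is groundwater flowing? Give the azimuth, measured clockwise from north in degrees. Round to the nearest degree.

265°

∂h/∂x = (121.98 − 122.50) / (-105 − 0) = +0.004952
∂h/∂y = (122.55 − 122.50) / (120 − 0) = +0.0004167
Flow direction (−∇h) has components (-0.004952 E, -0.0004167 N).
Azimuth = atan2(E, N) = atan2(-0.004952, -0.0004167) = 265.2° ≈ 265°.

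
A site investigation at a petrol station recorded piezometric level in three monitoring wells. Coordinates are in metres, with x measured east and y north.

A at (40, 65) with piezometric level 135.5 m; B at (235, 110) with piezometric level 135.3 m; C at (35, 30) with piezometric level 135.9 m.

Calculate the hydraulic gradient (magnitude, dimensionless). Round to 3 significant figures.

With h = a·x + b·y + c and A as origin, the differences give:
  195·a + 45·b = -0.2
  (-5)·a + (-35)·b = +0.4
Eliminate b (×(-35) and ×45, subtract): -6600·a = -11.00 → a = ∂h/∂x = +0.001667
Back-substitute: b = ∂h/∂y = -0.01167.
|∇h| = √(0.001667² + -0.01167²) = 0.01179

0.0118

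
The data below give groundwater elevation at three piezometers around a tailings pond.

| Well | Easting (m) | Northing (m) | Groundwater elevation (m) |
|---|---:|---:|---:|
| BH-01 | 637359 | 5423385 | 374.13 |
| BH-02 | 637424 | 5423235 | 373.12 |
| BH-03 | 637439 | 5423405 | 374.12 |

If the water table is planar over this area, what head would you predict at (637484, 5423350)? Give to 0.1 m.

Differences from BH-01: to BH-02 (Δx, Δy, Δh) = (65, -150, -1.01); to BH-03 = (80, 20, -0.01).
Solve a·Δx + b·Δy = Δh: det = 65·20 − 80·(-150) = 13300.
∂h/∂x = [(-1.01)·20 − (-0.01)·(-150)] / 13300 = -0.001632
∂h/∂y = [65·(-0.01) − 80·(-1.01)] / 13300 = +0.006026
h(637484, 5423350) = 374.13 + (-0.001632)·(125) + (+0.006026)·(-35) = 374.13 -0.204 -0.211 = 373.715 m.

373.7 m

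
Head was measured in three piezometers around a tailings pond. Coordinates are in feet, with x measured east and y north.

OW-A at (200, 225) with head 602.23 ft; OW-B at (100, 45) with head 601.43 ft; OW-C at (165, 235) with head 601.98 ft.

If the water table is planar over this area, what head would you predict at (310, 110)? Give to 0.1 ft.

603.0 ft

With h = a·x + b·y + c and OW-A as origin, the differences give:
  (-100)·a + (-180)·b = -0.80
  (-35)·a + 10·b = -0.25
Eliminate b (×10 and ×(-180), subtract): -7300·a = -53.000 → a = ∂h/∂x = +0.007260
Back-substitute: b = ∂h/∂y = +0.0004110.
h(310, 110) = 602.23 + (+0.007260)·(110) + (+0.0004110)·(-115) = 602.23 +0.799 -0.047 = 602.981 ft.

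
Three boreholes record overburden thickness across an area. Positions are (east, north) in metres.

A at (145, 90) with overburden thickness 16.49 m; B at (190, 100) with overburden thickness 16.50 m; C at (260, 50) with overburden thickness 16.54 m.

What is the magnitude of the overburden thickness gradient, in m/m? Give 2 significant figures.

0.00048 m/m

Differences from A: to B (Δx, Δy, Δh) = (45, 10, +0.01); to C = (115, -40, +0.05).
Solve a·Δx + b·Δy = Δd: det = 45·(-40) − 115·10 = -2950.
∂d/∂x = [(+0.01)·(-40) − (+0.05)·10] / -2950 = +0.0003051
∂d/∂y = [45·(+0.05) − 115·(+0.01)] / -2950 = -0.0003729
|∇f| = √(0.0003051² + -0.0003729²) = 0.0004818 m/m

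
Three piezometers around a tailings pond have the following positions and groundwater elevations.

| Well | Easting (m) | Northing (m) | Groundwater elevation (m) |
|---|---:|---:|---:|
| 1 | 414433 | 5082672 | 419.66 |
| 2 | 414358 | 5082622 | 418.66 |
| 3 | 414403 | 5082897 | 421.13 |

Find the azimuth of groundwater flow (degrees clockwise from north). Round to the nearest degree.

Taking 1 as reference: 2−1 = (-75, -50, -1.00); 3−1 = (-30, 225, +1.47).
Determinant of the coordinate differences = (-75)·225 − (-30)·(-50) = -18375.
∂h/∂x = [(-1.00)·225 − (+1.47)·(-50)] / -18375 = +0.008245
∂h/∂y = [(-75)·(+1.47) − (-30)·(-1.00)] / -18375 = +0.007633
Flow direction (−∇h) has components (-0.008245 E, -0.007633 N).
Azimuth = atan2(E, N) = atan2(-0.008245, -0.007633) = 227.2° ≈ 227°.

227°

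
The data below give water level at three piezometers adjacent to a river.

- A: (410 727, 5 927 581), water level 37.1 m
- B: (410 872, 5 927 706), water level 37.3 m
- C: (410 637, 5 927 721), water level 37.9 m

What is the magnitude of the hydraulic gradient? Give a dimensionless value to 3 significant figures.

Differences from A: to B (Δx, Δy, Δh) = (145, 125, +0.2); to C = (-90, 140, +0.8).
Solve a·Δx + b·Δy = Δh: det = 145·140 − (-90)·125 = 31550.
∂h/∂x = [(+0.2)·140 − (+0.8)·125] / 31550 = -0.002282
∂h/∂y = [145·(+0.8) − (-90)·(+0.2)] / 31550 = +0.004247
|∇h| = √(-0.002282² + 0.004247²) = 0.004821

0.00482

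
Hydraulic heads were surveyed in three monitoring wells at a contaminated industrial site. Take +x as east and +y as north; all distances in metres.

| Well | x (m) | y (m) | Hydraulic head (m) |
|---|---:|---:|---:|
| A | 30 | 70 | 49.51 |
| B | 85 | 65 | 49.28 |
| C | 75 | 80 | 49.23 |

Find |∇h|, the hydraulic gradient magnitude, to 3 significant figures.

Taking A as reference: B−A = (55, -5, -0.23); C−A = (45, 10, -0.28).
Determinant of the coordinate differences = 55·10 − 45·(-5) = 775.
∂h/∂x = [(-0.23)·10 − (-0.28)·(-5)] / 775 = -0.004774
∂h/∂y = [55·(-0.28) − 45·(-0.23)] / 775 = -0.006516
|∇h| = √(-0.004774² + -0.006516²) = 0.008078

0.00808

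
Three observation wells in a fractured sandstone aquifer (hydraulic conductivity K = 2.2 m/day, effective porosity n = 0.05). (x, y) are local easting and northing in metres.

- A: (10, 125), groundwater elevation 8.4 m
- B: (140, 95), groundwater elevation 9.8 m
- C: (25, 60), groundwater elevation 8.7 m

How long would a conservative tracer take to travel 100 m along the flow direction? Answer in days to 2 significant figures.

Three-point gradient (reference A): Δ to B = (130, -30, +1.4), Δ to C = (15, -65, +0.3).
∂h/∂x = +0.01025, ∂h/∂y = -0.002250 (det = -8000).
|∇h| = √(0.01025² + -0.002250²) = 0.01049
Seepage velocity v = K·i/n = 2.2 × 0.01049 / 0.05 = 0.4616 m/day.
t = 100 / 0.4616 = 216.6 days.

220 days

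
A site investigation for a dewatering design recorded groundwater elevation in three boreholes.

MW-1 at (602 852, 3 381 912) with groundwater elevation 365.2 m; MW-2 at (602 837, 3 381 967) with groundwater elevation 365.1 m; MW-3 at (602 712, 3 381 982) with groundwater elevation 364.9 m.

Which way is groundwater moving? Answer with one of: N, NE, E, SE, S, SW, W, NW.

NW

With h = a·x + b·y + c and MW-1 as origin, the differences give:
  (-15)·a + 55·b = -0.1
  (-140)·a + 70·b = -0.3
Eliminate b (×70 and ×55, subtract): 6650·a = 9.50 → a = ∂h/∂x = +0.001429
Back-substitute: b = ∂h/∂y = -0.001429.
Flow = −∇h = (-0.001429 east, +0.001429 north), which points northwest.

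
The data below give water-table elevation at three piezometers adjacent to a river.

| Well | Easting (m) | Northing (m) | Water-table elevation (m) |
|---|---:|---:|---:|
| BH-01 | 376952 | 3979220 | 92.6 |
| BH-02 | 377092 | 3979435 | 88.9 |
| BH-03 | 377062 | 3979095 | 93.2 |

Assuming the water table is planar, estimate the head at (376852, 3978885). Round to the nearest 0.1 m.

Three-point gradient (reference BH-01): Δ to BH-02 = (140, 215, -3.7), Δ to BH-03 = (110, -125, +0.6).
∂h/∂x = -0.008104, ∂h/∂y = -0.01193 (det = -41150).
h(376852, 3978885) = 92.6 + (-0.008104)·(-100) + (-0.01193)·(-335) = 92.6 +0.810 +3.997 = 97.408 m.

97.4 m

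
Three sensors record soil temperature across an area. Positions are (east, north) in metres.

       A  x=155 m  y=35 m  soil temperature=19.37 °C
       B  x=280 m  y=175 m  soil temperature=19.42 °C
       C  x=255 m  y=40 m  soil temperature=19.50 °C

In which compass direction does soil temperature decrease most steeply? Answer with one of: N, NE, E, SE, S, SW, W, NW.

With T = a·x + b·y + c and A as origin, the differences give:
  125·a + 140·b = +0.05
  100·a + 5·b = +0.13
Eliminate b (×5 and ×140, subtract): -13375·a = -17.950 → a = ∂T/∂x = +0.001342
Back-substitute: b = ∂T/∂y = -0.0008411.
Steepest decrease is along −∇f = (-0.001342 E, +0.0008411 N) → northwest.

NW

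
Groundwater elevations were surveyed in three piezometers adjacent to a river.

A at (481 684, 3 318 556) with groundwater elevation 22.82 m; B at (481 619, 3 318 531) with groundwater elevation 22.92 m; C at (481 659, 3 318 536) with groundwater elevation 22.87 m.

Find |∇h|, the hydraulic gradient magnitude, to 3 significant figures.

Three-point gradient (reference A): Δ to B = (-65, -25, +0.10), Δ to C = (-25, -20, +0.05).
∂h/∂x = -0.001111, ∂h/∂y = -0.001111 (det = 675).
|∇h| = √(-0.001111² + -0.001111²) = 0.001571

0.00157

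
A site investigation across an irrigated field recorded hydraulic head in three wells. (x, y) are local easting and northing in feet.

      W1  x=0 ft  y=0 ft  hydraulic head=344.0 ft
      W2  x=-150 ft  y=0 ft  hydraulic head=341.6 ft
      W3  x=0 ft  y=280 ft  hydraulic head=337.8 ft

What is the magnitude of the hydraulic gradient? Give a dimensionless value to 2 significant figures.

0.027

∂h/∂x = (341.6 − 344.0) / (-150 − 0) = +0.01600
∂h/∂y = (337.8 − 344.0) / (280 − 0) = -0.02214
|∇h| = √(0.01600² + -0.02214²) = 0.02732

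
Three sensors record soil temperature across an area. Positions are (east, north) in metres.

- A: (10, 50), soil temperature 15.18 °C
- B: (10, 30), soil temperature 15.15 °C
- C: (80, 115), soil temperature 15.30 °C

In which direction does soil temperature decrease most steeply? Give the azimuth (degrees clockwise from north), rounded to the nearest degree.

192°

Taking A as reference: B−A = (0, -20, -0.03); C−A = (70, 65, +0.12).
Determinant of the coordinate differences = 0·65 − 70·(-20) = 1400.
∂T/∂x = [(-0.03)·65 − (+0.12)·(-20)] / 1400 = +0.0003214
∂T/∂y = [0·(+0.12) − 70·(-0.03)] / 1400 = +0.001500
Steepest decrease is along −∇f: components (-0.0003214 E, -0.001500 N).
Azimuth = atan2(-0.0003214, -0.001500) = 192.1° ≈ 192°.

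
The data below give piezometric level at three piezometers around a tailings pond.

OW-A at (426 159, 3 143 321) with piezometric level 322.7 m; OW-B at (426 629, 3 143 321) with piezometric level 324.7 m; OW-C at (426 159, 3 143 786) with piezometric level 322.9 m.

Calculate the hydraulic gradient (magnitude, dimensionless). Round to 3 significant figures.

∂h/∂x = (324.7 − 322.7) / (426629 − 426159) = +0.004255
∂h/∂y = (322.9 − 322.7) / (3143786 − 3143321) = +0.0004301
|∇h| = √(0.004255² + 0.0004301²) = 0.004277

0.00428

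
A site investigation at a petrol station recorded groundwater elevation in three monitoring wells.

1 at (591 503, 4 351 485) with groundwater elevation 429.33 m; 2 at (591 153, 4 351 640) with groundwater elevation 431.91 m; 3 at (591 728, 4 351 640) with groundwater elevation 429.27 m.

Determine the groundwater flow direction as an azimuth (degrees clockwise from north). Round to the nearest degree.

144°

Differences from 1: to 2 (Δx, Δy, Δh) = (-350, 155, +2.58); to 3 = (225, 155, -0.06).
Determinant of the coordinate differences = (-350)·155 − 225·155 = -89125.
∂h/∂x = [(+2.58)·155 − (-0.06)·155] / -89125 = -0.004591
∂h/∂y = [(-350)·(-0.06) − 225·(+2.58)] / -89125 = +0.006278
Flow direction (−∇h) has components (+0.004591 E, -0.006278 N).
Azimuth = atan2(E, N) = atan2(+0.004591, -0.006278) = 143.8° ≈ 144°.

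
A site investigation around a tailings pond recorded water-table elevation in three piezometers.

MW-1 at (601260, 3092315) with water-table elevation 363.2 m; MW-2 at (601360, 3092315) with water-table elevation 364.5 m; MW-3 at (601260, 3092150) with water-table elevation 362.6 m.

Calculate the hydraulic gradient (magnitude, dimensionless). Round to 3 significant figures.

0.0135

∂h/∂x = (364.5 − 363.2) / (601360 − 601260) = +0.01300
∂h/∂y = (362.6 − 363.2) / (3092150 − 3092315) = +0.003636
|∇h| = √(0.01300² + 0.003636²) = 0.0135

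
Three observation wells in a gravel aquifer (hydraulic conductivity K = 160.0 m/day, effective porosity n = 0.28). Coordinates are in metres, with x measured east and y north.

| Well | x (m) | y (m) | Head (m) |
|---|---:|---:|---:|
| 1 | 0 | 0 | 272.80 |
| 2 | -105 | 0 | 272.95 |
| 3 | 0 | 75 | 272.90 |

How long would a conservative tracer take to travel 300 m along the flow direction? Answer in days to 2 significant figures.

270 days

∂h/∂x = (272.95 − 272.80) / (-105 − 0) = -0.001429
∂h/∂y = (272.90 − 272.80) / (75 − 0) = +0.001333
|∇h| = √(-0.001429² + 0.001333²) = 0.001954
Seepage velocity v = K·i/n = 160.0 × 0.001954 / 0.28 = 1.117 m/day.
t = 300 / 1.117 = 268.6 days.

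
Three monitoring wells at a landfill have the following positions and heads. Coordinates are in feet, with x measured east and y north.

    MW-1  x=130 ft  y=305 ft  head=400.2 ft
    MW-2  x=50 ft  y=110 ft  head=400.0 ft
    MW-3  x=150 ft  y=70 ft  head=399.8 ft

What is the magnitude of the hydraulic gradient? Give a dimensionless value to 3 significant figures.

0.00209

With h = a·x + b·y + c and MW-1 as origin, the differences give:
  (-80)·a + (-195)·b = -0.2
  20·a + (-235)·b = -0.4
Eliminate b (×(-235) and ×(-195), subtract): 22700·a = -31.00 → a = ∂h/∂x = -0.001366
Back-substitute: b = ∂h/∂y = +0.001586.
|∇h| = √(-0.001366² + 0.001586²) = 0.002093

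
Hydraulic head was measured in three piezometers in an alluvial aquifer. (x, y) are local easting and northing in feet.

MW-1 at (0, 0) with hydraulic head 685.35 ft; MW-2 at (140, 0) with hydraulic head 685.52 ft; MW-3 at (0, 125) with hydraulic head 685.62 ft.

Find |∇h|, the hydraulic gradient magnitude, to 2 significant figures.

∂h/∂x = (685.52 − 685.35) / (140 − 0) = +0.001214
∂h/∂y = (685.62 − 685.35) / (125 − 0) = +0.002160
|∇h| = √(0.001214² + 0.002160²) = 0.002478

0.0025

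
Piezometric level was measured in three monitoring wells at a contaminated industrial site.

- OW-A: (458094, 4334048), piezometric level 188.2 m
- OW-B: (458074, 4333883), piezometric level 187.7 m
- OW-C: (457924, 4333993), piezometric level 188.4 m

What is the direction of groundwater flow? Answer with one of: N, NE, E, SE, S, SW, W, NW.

SE

Three-point gradient (reference OW-A): Δ to OW-B = (-20, -165, -0.5), Δ to OW-C = (-170, -55, +0.2).
∂h/∂x = -0.002245, ∂h/∂y = +0.003302 (det = -26950).
Flow = −∇h = (+0.002245 east, -0.003302 north), which points southeast.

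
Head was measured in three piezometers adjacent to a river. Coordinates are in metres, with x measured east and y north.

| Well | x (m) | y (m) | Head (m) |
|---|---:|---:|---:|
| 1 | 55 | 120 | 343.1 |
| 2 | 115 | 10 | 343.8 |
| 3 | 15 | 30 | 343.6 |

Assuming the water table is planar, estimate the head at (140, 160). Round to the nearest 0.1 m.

342.9 m

Taking 1 as reference: 2−1 = (60, -110, +0.7); 3−1 = (-40, -90, +0.5).
Determinant of the coordinate differences = 60·(-90) − (-40)·(-110) = -9800.
∂h/∂x = [(+0.7)·(-90) − (+0.5)·(-110)] / -9800 = +0.0008163
∂h/∂y = [60·(+0.5) − (-40)·(+0.7)] / -9800 = -0.005918
h(140, 160) = 343.1 + (+0.0008163)·(85) + (-0.005918)·(40) = 343.1 +0.069 -0.237 = 342.933 m.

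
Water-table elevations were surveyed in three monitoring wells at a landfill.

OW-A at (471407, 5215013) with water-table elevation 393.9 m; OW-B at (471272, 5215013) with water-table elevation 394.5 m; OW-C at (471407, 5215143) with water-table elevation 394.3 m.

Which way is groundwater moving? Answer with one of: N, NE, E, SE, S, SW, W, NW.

∂h/∂x = (394.5 − 393.9) / (471272 − 471407) = -0.004444
∂h/∂y = (394.3 − 393.9) / (5215143 − 5215013) = +0.003077
Flow = −∇h = (+0.004444 east, -0.003077 north), which points southeast.

SE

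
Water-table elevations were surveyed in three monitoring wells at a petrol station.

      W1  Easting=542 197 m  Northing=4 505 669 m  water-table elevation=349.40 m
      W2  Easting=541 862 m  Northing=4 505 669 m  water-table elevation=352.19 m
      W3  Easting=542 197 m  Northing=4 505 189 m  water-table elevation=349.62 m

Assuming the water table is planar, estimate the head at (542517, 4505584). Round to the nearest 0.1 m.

346.8 m

∂h/∂x = (352.19 − 349.40) / (541862 − 542197) = -0.008328
∂h/∂y = (349.62 − 349.40) / (4505189 − 4505669) = -0.0004583
h(542517, 4505584) = 349.40 + (-0.008328)·(320) + (-0.0004583)·(-85) = 349.40 -2.665 +0.039 = 346.774 m.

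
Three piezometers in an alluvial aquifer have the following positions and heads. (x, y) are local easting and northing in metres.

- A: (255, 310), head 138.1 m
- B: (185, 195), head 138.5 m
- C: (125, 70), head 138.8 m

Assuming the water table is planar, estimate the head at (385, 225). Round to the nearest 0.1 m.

Taking A as reference: B−A = (-70, -115, +0.4); C−A = (-130, -240, +0.7).
Determinant of the coordinate differences = (-70)·(-240) − (-130)·(-115) = 1850.
∂h/∂x = [(+0.4)·(-240) − (+0.7)·(-115)] / 1850 = -0.008378
∂h/∂y = [(-70)·(+0.7) − (-130)·(+0.4)] / 1850 = +0.001622
h(385, 225) = 138.1 + (-0.008378)·(130) + (+0.001622)·(-85) = 138.1 -1.089 -0.138 = 136.873 m.

136.9 m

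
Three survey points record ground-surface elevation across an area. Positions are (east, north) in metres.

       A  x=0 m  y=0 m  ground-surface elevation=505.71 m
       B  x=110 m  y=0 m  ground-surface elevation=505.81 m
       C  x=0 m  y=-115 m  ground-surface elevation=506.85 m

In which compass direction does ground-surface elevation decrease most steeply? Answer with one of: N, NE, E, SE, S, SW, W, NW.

∂z/∂x = (505.81 − 505.71) / (110 − 0) = +0.0009091
∂z/∂y = (506.85 − 505.71) / (-115 − 0) = -0.009913
Steepest decrease is along −∇f = (-0.0009091 E, +0.009913 N) → north.

N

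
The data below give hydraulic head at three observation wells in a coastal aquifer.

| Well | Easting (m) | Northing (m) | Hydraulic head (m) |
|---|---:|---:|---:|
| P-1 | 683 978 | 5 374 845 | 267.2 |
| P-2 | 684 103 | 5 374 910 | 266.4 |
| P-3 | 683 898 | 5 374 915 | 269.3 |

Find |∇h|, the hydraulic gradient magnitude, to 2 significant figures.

Taking P-1 as reference: P-2−P-1 = (125, 65, -0.8); P-3−P-1 = (-80, 70, +2.1).
Solve a·Δx + b·Δy = Δh: det = 125·70 − (-80)·65 = 13950.
∂h/∂x = [(-0.8)·70 − (+2.1)·65] / 13950 = -0.01380
∂h/∂y = [125·(+2.1) − (-80)·(-0.8)] / 13950 = +0.01423
|∇h| = √(-0.01380² + 0.01423²) = 0.01982

0.020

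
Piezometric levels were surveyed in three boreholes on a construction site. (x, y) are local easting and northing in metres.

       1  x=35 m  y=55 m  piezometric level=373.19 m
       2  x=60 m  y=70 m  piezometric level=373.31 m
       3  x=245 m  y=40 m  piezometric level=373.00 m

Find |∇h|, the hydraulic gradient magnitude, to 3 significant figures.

With h = a·x + b·y + c and 1 as origin, the differences give:
  25·a + 15·b = +0.12
  210·a + (-15)·b = -0.19
Eliminate b (×(-15) and ×15, subtract): -3525·a = 1.050 → a = ∂h/∂x = -0.0002979
Back-substitute: b = ∂h/∂y = +0.008496.
|∇h| = √(-0.0002979² + 0.008496²) = 0.008501

0.00850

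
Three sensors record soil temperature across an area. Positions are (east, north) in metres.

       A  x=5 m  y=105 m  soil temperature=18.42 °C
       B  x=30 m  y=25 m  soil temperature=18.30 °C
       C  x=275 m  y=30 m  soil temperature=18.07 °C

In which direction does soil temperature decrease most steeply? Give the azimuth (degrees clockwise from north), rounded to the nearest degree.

141°

Three-point gradient (reference A): Δ to B = (25, -80, -0.12), Δ to C = (270, -75, -0.35).
∂T/∂x = -0.0009632, ∂T/∂y = +0.001199 (det = 19725).
Steepest decrease is along −∇f: components (+0.0009632 E, -0.001199 N).
Azimuth = atan2(+0.0009632, -0.001199) = 141.2° ≈ 141°.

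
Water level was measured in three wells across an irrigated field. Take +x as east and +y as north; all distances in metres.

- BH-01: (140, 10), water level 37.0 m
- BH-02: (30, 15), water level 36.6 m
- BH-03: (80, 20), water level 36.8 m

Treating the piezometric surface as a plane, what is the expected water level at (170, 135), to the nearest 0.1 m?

37.4 m

Taking BH-01 as reference: BH-02−BH-01 = (-110, 5, -0.4); BH-03−BH-01 = (-60, 10, -0.2).
Determinant of the coordinate differences = (-110)·10 − (-60)·5 = -800.
∂h/∂x = [(-0.4)·10 − (-0.2)·5] / -800 = +0.003750
∂h/∂y = [(-110)·(-0.2) − (-60)·(-0.4)] / -800 = +0.002500
h(170, 135) = 37.0 + (+0.003750)·(30) + (+0.002500)·(125) = 37.0 +0.112 +0.312 = 37.425 m.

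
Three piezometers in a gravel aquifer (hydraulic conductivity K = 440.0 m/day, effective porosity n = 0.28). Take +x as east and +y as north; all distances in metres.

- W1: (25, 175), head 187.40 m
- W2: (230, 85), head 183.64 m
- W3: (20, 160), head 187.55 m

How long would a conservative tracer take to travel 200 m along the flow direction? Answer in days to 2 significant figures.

6.3 days

Differences from W1: to W2 (Δx, Δy, Δh) = (205, -90, -3.76); to W3 = (-5, -15, +0.15).
Determinant of the coordinate differences = 205·(-15) − (-5)·(-90) = -3525.
∂h/∂x = [(-3.76)·(-15) − (+0.15)·(-90)] / -3525 = -0.01983
∂h/∂y = [205·(+0.15) − (-5)·(-3.76)] / -3525 = -0.003390
|∇h| = √(-0.01983² + -0.003390²) = 0.02012
Seepage velocity v = K·i/n = 440.0 × 0.02012 / 0.28 = 31.62 m/day.
t = 200 / 31.62 = 6.325 days.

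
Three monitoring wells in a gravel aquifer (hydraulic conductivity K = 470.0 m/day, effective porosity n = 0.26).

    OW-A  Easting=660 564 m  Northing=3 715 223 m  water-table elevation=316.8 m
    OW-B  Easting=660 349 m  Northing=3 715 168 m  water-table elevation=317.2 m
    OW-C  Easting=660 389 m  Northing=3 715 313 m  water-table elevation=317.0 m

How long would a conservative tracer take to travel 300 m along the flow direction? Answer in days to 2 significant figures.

89 days

Differences from OW-A: to OW-B (Δx, Δy, Δh) = (-215, -55, +0.4); to OW-C = (-175, 90, +0.2).
Solve a·Δx + b·Δy = Δh: det = (-215)·90 − (-175)·(-55) = -28975.
∂h/∂x = [(+0.4)·90 − (+0.2)·(-55)] / -28975 = -0.001622
∂h/∂y = [(-215)·(+0.2) − (-175)·(+0.4)] / -28975 = -0.0009318
|∇h| = √(-0.001622² + -0.0009318²) = 0.001871
Seepage velocity v = K·i/n = 470.0 × 0.001871 / 0.26 = 3.382 m/day.
t = 300 / 3.382 = 88.7 days.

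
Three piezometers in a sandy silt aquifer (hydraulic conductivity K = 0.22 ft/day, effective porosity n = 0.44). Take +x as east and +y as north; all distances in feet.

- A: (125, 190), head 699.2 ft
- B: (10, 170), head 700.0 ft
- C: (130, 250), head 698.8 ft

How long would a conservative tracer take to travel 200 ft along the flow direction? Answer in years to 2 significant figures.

130 years

Taking A as reference: B−A = (-115, -20, +0.8); C−A = (5, 60, -0.4).
Solve a·Δx + b·Δy = Δh: det = (-115)·60 − 5·(-20) = -6800.
∂h/∂x = [(+0.8)·60 − (-0.4)·(-20)] / -6800 = -0.005882
∂h/∂y = [(-115)·(-0.4) − 5·(+0.8)] / -6800 = -0.006176
|∇h| = √(-0.005882² + -0.006176²) = 0.008529
Seepage velocity v = K·i/n = 0.22 × 0.008529 / 0.44 = 0.004265 ft/day.
t = 200 / 0.004265 = 4.689e+04 days = 128 years.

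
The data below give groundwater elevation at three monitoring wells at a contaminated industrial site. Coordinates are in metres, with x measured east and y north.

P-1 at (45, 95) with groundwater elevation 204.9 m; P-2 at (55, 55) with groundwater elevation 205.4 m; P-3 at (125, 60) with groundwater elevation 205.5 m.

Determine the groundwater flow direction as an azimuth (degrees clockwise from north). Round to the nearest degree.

349°

Taking P-1 as reference: P-2−P-1 = (10, -40, +0.5); P-3−P-1 = (80, -35, +0.6).
Determinant of the coordinate differences = 10·(-35) − 80·(-40) = 2850.
∂h/∂x = [(+0.5)·(-35) − (+0.6)·(-40)] / 2850 = +0.002281
∂h/∂y = [10·(+0.6) − 80·(+0.5)] / 2850 = -0.01193
Flow direction (−∇h) has components (-0.002281 E, +0.01193 N).
Azimuth = atan2(E, N) = atan2(-0.002281, +0.01193) = 349.2° ≈ 349°.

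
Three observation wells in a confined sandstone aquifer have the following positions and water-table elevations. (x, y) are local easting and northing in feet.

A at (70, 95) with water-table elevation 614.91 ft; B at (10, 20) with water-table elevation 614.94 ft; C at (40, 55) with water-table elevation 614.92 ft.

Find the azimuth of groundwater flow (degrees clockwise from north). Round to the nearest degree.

124°

Three-point gradient (reference A): Δ to B = (-60, -75, +0.03), Δ to C = (-30, -40, +0.01).
∂h/∂x = -0.003000, ∂h/∂y = +0.002000 (det = 150).
Flow direction (−∇h) has components (+0.003000 E, -0.002000 N).
Azimuth = atan2(E, N) = atan2(+0.003000, -0.002000) = 123.7° ≈ 124°.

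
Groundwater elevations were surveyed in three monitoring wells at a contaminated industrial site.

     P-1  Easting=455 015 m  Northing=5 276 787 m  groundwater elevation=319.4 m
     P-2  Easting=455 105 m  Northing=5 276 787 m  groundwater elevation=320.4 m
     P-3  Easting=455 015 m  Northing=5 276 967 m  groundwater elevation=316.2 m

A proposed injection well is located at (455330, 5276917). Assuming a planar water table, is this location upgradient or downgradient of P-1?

∂h/∂x = (320.4 − 319.4) / (455105 − 455015) = +0.01111
∂h/∂y = (316.2 − 319.4) / (5276967 − 5276787) = -0.01778
Head at (455330, 5276917) = 319.4 + (+0.01111)·(315) + (-0.01778)·(130) = 320.59 m.
That is higher than the 319.4 m at P-1, so the point is upgradient.

upgradient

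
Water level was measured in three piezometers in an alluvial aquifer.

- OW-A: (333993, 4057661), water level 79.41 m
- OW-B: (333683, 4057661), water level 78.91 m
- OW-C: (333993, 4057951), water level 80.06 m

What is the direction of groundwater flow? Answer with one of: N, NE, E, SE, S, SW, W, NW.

SW

∂h/∂x = (78.91 − 79.41) / (333683 − 333993) = +0.001613
∂h/∂y = (80.06 − 79.41) / (4057951 − 4057661) = +0.002241
Flow = −∇h = (-0.001613 east, -0.002241 north), which points southwest.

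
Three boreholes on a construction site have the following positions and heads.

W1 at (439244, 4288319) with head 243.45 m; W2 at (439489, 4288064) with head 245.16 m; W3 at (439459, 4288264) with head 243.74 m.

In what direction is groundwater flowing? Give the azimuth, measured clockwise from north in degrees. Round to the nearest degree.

Differences from W1: to W2 (Δx, Δy, Δh) = (245, -255, +1.71); to W3 = (215, -55, +0.29).
Solve a·Δx + b·Δy = Δh: det = 245·(-55) − 215·(-255) = 41350.
∂h/∂x = [(+1.71)·(-55) − (+0.29)·(-255)] / 41350 = -0.0004861
∂h/∂y = [245·(+0.29) − 215·(+1.71)] / 41350 = -0.007173
Flow direction (−∇h) has components (+0.0004861 E, +0.007173 N).
Azimuth = atan2(E, N) = atan2(+0.0004861, +0.007173) = 3.9° ≈ 004°.

004°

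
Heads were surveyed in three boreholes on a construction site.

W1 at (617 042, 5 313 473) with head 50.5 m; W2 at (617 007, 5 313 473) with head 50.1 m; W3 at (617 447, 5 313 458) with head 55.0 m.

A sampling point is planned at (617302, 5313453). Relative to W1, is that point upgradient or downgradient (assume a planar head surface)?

upgradient

Differences from W1: to W2 (Δx, Δy, Δh) = (-35, 0, -0.4); to W3 = (405, -15, +4.5).
Determinant of the coordinate differences = (-35)·(-15) − 405·0 = 525.
∂h/∂x = [(-0.4)·(-15) − (+4.5)·0] / 525 = +0.01143
∂h/∂y = [(-35)·(+4.5) − 405·(-0.4)] / 525 = +0.008571
Head at (617302, 5313453) = 50.5 + (+0.01143)·(260) + (+0.008571)·(-20) = 53.30 m.
That is higher than the 50.5 m at W1, so the point is upgradient.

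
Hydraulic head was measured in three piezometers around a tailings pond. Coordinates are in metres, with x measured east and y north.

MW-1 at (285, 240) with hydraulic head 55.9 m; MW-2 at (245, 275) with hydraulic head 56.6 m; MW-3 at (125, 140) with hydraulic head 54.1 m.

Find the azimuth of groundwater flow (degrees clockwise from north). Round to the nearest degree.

Differences from MW-1: to MW-2 (Δx, Δy, Δh) = (-40, 35, +0.7); to MW-3 = (-160, -100, -1.8).
Solve a·Δx + b·Δy = Δh: det = (-40)·(-100) − (-160)·35 = 9600.
∂h/∂x = [(+0.7)·(-100) − (-1.8)·35] / 9600 = -0.0007292
∂h/∂y = [(-40)·(-1.8) − (-160)·(+0.7)] / 9600 = +0.01917
Flow direction (−∇h) has components (+0.0007292 E, -0.01917 N).
Azimuth = atan2(E, N) = atan2(+0.0007292, -0.01917) = 177.8° ≈ 178°.

178°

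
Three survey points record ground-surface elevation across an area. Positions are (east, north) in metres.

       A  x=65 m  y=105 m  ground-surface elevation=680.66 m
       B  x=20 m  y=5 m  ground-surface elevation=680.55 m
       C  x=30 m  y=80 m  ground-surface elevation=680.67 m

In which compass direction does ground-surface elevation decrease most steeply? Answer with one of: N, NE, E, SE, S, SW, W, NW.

Differences from A: to B (Δx, Δy, Δh) = (-45, -100, -0.11); to C = (-35, -25, +0.01).
Determinant of the coordinate differences = (-45)·(-25) − (-35)·(-100) = -2375.
∂z/∂x = [(-0.11)·(-25) − (+0.01)·(-100)] / -2375 = -0.001579
∂z/∂y = [(-45)·(+0.01) − (-35)·(-0.11)] / -2375 = +0.001811
Steepest decrease is along −∇f = (+0.001579 E, -0.001811 N) → southeast.

SE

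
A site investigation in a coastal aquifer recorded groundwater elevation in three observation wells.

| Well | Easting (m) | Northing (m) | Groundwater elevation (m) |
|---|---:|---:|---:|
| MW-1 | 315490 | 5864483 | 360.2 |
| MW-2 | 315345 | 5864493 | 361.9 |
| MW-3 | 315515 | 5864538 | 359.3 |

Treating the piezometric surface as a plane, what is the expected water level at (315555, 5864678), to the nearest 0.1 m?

357.3 m

Three-point gradient (reference MW-1): Δ to MW-2 = (-145, 10, +1.7), Δ to MW-3 = (25, 55, -0.9).
∂h/∂x = -0.01246, ∂h/∂y = -0.01070 (det = -8225).
h(315555, 5864678) = 360.2 + (-0.01246)·(65) + (-0.01070)·(195) = 360.2 -0.810 -2.086 = 357.304 m.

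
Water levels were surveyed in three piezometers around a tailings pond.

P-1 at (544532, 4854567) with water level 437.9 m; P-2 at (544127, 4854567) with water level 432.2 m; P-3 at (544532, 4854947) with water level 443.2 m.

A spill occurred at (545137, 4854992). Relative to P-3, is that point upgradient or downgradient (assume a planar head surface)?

upgradient

∂h/∂x = (432.2 − 437.9) / (544127 − 544532) = +0.01407
∂h/∂y = (443.2 − 437.9) / (4854947 − 4854567) = +0.01395
Head at (545137, 4854992) = 437.9 + (+0.01407)·(605) + (+0.01395)·(425) = 452.34 m.
That is higher than the 443.2 m at P-3, so the point is upgradient.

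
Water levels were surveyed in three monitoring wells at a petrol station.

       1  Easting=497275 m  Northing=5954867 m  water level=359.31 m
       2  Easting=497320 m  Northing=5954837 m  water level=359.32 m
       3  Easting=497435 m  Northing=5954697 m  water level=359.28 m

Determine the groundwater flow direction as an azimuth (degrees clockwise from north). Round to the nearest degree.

With h = a·x + b·y + c and 1 as origin, the differences give:
  45·a + (-30)·b = +0.01
  160·a + (-170)·b = -0.03
Eliminate b (×(-170) and ×(-30), subtract): -2850·a = -2.600 → a = ∂h/∂x = +0.0009123
Back-substitute: b = ∂h/∂y = +0.001035.
Flow direction (−∇h) has components (-0.0009123 E, -0.001035 N).
Azimuth = atan2(E, N) = atan2(-0.0009123, -0.001035) = 221.4° ≈ 221°.

221°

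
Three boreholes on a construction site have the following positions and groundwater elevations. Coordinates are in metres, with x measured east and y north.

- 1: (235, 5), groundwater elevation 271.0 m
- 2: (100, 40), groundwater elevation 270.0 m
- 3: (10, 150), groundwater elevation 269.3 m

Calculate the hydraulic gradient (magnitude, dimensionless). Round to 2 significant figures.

Taking 1 as reference: 2−1 = (-135, 35, -1.0); 3−1 = (-225, 145, -1.7).
Solve a·Δx + b·Δy = Δh: det = (-135)·145 − (-225)·35 = -11700.
∂h/∂x = [(-1.0)·145 − (-1.7)·35] / -11700 = +0.007308
∂h/∂y = [(-135)·(-1.7) − (-225)·(-1.0)] / -11700 = -0.0003846
|∇h| = √(0.007308² + -0.0003846²) = 0.007318

0.0073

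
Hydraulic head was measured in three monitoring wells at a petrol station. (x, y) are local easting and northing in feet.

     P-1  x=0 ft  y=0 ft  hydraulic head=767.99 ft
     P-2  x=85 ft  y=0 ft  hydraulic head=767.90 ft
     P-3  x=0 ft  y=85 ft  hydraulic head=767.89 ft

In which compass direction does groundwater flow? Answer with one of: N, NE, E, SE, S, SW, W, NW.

NE

∂h/∂x = (767.90 − 767.99) / (85 − 0) = -0.001059
∂h/∂y = (767.89 − 767.99) / (85 − 0) = -0.001176
Flow = −∇h = (+0.001059 east, +0.001176 north), which points northeast.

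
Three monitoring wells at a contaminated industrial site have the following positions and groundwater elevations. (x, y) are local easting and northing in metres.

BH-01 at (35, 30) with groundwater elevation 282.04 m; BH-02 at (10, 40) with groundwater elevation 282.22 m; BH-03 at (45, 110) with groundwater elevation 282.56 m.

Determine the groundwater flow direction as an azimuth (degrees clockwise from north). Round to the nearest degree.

Differences from BH-01: to BH-02 (Δx, Δy, Δh) = (-25, 10, +0.18); to BH-03 = (10, 80, +0.52).
Determinant of the coordinate differences = (-25)·80 − 10·10 = -2100.
∂h/∂x = [(+0.18)·80 − (+0.52)·10] / -2100 = -0.004381
∂h/∂y = [(-25)·(+0.52) − 10·(+0.18)] / -2100 = +0.007048
Flow direction (−∇h) has components (+0.004381 E, -0.007048 N).
Azimuth = atan2(E, N) = atan2(+0.004381, -0.007048) = 148.1° ≈ 148°.

148°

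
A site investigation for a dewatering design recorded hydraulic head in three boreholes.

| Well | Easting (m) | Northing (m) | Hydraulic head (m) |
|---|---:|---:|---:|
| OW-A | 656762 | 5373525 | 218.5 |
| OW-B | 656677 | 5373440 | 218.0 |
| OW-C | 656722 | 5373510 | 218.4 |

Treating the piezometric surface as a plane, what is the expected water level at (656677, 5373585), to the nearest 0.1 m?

Three-point gradient (reference OW-A): Δ to OW-B = (-85, -85, -0.5), Δ to OW-C = (-40, -15, -0.1).
∂h/∂x = +0.0004706, ∂h/∂y = +0.005412 (det = -2125).
h(656677, 5373585) = 218.5 + (+0.0004706)·(-85) + (+0.005412)·(60) = 218.5 -0.040 +0.325 = 218.785 m.

218.8 m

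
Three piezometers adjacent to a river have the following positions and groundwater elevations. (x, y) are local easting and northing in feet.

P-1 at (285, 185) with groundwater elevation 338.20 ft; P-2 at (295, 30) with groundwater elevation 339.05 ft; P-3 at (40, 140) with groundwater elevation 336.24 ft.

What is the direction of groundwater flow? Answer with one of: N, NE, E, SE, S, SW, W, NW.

With h = a·x + b·y + c and P-1 as origin, the differences give:
  10·a + (-155)·b = +0.85
  (-245)·a + (-45)·b = -1.96
Eliminate b (×(-45) and ×(-155), subtract): -38425·a = -342.050 → a = ∂h/∂x = +0.008902
Back-substitute: b = ∂h/∂y = -0.004910.
Flow = −∇h = (-0.008902 east, +0.004910 north), which points northwest.

NW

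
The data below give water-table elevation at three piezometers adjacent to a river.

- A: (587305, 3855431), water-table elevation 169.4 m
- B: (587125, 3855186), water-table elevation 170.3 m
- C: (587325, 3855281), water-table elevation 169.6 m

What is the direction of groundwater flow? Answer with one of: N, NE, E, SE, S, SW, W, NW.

NE

Three-point gradient (reference A): Δ to B = (-180, -245, +0.9), Δ to C = (20, -150, +0.2).
∂h/∂x = -0.002696, ∂h/∂y = -0.001693 (det = 31900).
Flow = −∇h = (+0.002696 east, +0.001693 north), which points northeast.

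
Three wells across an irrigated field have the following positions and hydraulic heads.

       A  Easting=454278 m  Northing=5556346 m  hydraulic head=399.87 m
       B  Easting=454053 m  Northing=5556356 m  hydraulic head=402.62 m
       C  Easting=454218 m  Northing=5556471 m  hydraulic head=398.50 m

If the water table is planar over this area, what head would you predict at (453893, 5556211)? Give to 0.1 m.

With h = a·x + b·y + c and A as origin, the differences give:
  (-225)·a + 10·b = +2.75
  (-60)·a + 125·b = -1.37
Eliminate b (×125 and ×10, subtract): -27525·a = 357.450 → a = ∂h/∂x = -0.01299
Back-substitute: b = ∂h/∂y = -0.01719.
h(453893, 5556211) = 399.87 + (-0.01299)·(-385) + (-0.01719)·(-135) = 399.87 +5.000 +2.321 = 407.191 m.

407.2 m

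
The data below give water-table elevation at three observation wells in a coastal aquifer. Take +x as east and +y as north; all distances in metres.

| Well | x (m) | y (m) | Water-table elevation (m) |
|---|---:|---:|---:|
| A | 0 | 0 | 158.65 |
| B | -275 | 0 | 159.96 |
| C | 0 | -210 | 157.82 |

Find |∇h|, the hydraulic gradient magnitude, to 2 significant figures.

0.0062

∂h/∂x = (159.96 − 158.65) / (-275 − 0) = -0.004764
∂h/∂y = (157.82 − 158.65) / (-210 − 0) = +0.003952
|∇h| = √(-0.004764² + 0.003952²) = 0.00619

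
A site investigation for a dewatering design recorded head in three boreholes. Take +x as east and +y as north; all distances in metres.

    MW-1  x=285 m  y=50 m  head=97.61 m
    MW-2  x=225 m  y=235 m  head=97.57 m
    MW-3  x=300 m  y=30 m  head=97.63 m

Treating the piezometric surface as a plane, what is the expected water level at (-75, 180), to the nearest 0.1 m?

Differences from MW-1: to MW-2 (Δx, Δy, Δh) = (-60, 185, -0.04); to MW-3 = (15, -20, +0.02).
Determinant of the coordinate differences = (-60)·(-20) − 15·185 = -1575.
∂h/∂x = [(-0.04)·(-20) − (+0.02)·185] / -1575 = +0.001841
∂h/∂y = [(-60)·(+0.02) − 15·(-0.04)] / -1575 = +0.0003810
h(-75, 180) = 97.61 + (+0.001841)·(-360) + (+0.0003810)·(130) = 97.61 -0.663 +0.050 = 96.997 m.

97.0 m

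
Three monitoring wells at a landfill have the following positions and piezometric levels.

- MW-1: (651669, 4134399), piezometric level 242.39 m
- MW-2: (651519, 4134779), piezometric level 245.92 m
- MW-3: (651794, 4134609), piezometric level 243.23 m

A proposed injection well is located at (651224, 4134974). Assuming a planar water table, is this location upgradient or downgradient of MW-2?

Three-point gradient (reference MW-1): Δ to MW-2 = (-150, 380, +3.53), Δ to MW-3 = (125, 210, +0.84).
∂h/∂x = -0.005343, ∂h/∂y = +0.007180 (det = -79000).
Head at (651224, 4134974) = 242.39 + (-0.005343)·(-445) + (+0.007180)·(575) = 248.90 m.
That is higher than the 245.92 m at MW-2, so the point is upgradient.

upgradient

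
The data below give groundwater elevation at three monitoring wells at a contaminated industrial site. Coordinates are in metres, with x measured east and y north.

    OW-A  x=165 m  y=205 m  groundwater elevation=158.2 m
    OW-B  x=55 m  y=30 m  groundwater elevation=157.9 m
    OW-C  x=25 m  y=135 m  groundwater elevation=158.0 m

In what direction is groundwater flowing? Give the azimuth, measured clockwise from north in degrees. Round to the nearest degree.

With h = a·x + b·y + c and OW-A as origin, the differences give:
  (-110)·a + (-175)·b = -0.3
  (-140)·a + (-70)·b = -0.2
Eliminate b (×(-70) and ×(-175), subtract): -16800·a = -14.00 → a = ∂h/∂x = +0.0008333
Back-substitute: b = ∂h/∂y = +0.001190.
Flow direction (−∇h) has components (-0.0008333 E, -0.001190 N).
Azimuth = atan2(E, N) = atan2(-0.0008333, -0.001190) = 215.0° ≈ 215°.

215°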